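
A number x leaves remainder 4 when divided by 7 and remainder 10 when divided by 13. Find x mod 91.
M = 7 × 13 = 91. M₁ = 13, y₁ ≡ 6 mod 7. M₂ = 7, y₂ ≡ 2 mod 13. x = 4×13×6 + 10×7×2 ≡ 88 mod 91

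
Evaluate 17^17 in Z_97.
By repeated squaring mod 97: 17^{1}≡17, 17^{2}≡95, 17^{4}≡4, 17^{8}≡16, 17^{16}≡62. Then 17^{17} = 17^{16+1} ≡ 62 × 17 ≡ 84 mod 97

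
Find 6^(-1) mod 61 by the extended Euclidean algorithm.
Extended GCD: 6(-10) + 61(1) = 1. So 6^(-1) ≡ -10 ≡ 51 mod 61. Verify: 6 × 51 = 306 ≡ 1 mod 61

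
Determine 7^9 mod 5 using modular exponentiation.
Using Fermat: 7^{4} ≡ 1 mod 5. 9 ≡ 1 mod 4. So 7^{9} ≡ 7^{1} ≡ 2 mod 5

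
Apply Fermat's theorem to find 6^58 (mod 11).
By Fermat: 6^{10} ≡ 1 (mod 11). 58 = 5×10 + 8. So 6^{58} ≡ 6^{8} ≡ 4 (mod 11)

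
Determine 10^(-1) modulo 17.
Since 17 is prime, by Fermat 10^(-1) ≡ 10^{15} ≡ 12 (mod 17). Verify: 10 × 12 = 120 ≡ 1 (mod 17)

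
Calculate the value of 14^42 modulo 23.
Using Fermat: 14^{22} ≡ 1 (mod 23). 42 ≡ 20 (mod 22). So 14^{42} ≡ 14^{20} ≡ 2 (mod 23)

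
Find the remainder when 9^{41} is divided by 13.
By Fermat: 9^{12} ≡ 1 (mod 13). 41 = 3×12 + 5. So 9^{41} ≡ 9^{5} ≡ 3 (mod 13)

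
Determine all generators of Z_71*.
There are φ(70) = 24 primitive roots mod 71: {7, 11, 13, 21, 22, 28, 31, 33, 35, 42, 44, 47, 52, 53, 55, 56, 59, 61, 62, 63, 65, 67, 68, 69}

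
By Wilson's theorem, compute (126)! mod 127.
By Wilson's theorem, (126)! ≡ -1 ≡ 126 mod 127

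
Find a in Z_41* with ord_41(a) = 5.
10 has order 5 mod 41 since 10^{5} ≡ 1 (mod 41) and no smaller power works.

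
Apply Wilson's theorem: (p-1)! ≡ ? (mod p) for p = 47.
By Wilson's theorem, (46)! ≡ -1 ≡ 46 mod 47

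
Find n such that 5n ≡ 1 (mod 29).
Since 29 is prime, by Fermat 5^(-1) ≡ 5^{27} ≡ 6 (mod 29). Verify: 5 × 6 = 30 ≡ 1 (mod 29)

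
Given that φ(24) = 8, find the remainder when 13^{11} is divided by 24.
By Euler: 13^{8} ≡ 1 mod 24 since gcd(13, 24) = 1. 11 = 1×8 + 3. So 13^{11} ≡ 13^{3} ≡ 13 mod 24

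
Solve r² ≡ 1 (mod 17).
The square roots of 1 mod 17 are 1 and 16. Verify: 1² = 1 ≡ 1 (mod 17)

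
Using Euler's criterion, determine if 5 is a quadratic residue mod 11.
By Euler's criterion: 5^{5} ≡ 1 mod 11. Since this equals 1, 5 is a QR.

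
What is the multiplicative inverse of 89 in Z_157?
Since 157 is prime, by Fermat 89^(-1) ≡ 89^{155} ≡ 30 mod 157. Verify: 89 × 30 = 2670 ≡ 1 mod 157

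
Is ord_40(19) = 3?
Powers of 19 mod 40: 19^1≡19, 19^2≡1. Already 19^2≡1, so the order is 2 < 3. No, the actual order is 2.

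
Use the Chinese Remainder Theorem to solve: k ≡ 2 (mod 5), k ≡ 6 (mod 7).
M = 5 × 7 = 35. M₁ = 7, y₁ ≡ 3 (mod 5). M₂ = 5, y₂ ≡ 3 (mod 7). k = 2×7×3 + 6×5×3 ≡ 27 (mod 35)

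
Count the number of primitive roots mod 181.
A prime p has φ(p-1) primitive roots; here φ(180) = 48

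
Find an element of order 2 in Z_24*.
11 has order 2 mod 24 since 11^{2} ≡ 1 (mod 24) and no smaller power works.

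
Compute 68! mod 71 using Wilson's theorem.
(70)! = (68)! × (69) × (70) ≡ -1 mod 71. So (68)! ≡ -1 × [(70)(69)]^(-1) ≡ 35 mod 71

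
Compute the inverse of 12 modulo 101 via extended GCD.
Extended GCD: 12(-42) + 101(5) = 1. So 12^(-1) ≡ -42 ≡ 59 (mod 101). Verify: 12 × 59 = 708 ≡ 1 (mod 101)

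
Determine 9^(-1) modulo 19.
Since 19 is prime, by Fermat 9^(-1) ≡ 9^{17} ≡ 17 (mod 19). Verify: 9 × 17 = 153 ≡ 1 (mod 19)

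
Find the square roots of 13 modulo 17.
The square roots of 13 mod 17 are 8 and 9. Verify: 8² = 64 ≡ 13 mod 17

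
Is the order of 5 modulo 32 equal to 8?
Powers of 5 mod 32: 5^1≡5, 5^2≡25, 5^3≡29, 5^4≡17, 5^5≡21, 5^6≡9, 5^7≡13, 5^8≡1. First k with 5^k≡1 is k=8. Yes, ord_32(5) = 8.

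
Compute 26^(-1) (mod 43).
Since 43 is prime, by Fermat 26^(-1) ≡ 26^{41} ≡ 5 (mod 43). Verify: 26 × 5 = 130 ≡ 1 (mod 43)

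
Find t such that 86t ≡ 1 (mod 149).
Since 149 is prime, by Fermat 86^(-1) ≡ 86^{147} ≡ 26 (mod 149). Verify: 86 × 26 = 2236 ≡ 1 (mod 149)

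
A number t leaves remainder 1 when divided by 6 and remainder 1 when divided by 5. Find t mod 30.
M = 6 × 5 = 30. M₁ = 5, y₁ ≡ 5 mod 6. M₂ = 6, y₂ ≡ 1 mod 5. t = 1×5×5 + 1×6×1 ≡ 1 mod 30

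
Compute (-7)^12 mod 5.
Using Fermat: (-7)^{4} ≡ 1 (mod 5). 12 ≡ 0 (mod 4). So (-7)^{12} ≡ (-7)^{0} ≡ 1 (mod 5)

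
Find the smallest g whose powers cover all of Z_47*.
g = 5. Powers: [5, 25, 31, 14, 23, 21, 11, ...] generates all 46 non-zero residues.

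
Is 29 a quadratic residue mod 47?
By Euler's criterion: 29^{23} ≡ 46 mod 47. Since this equals -1 (≡ 46), 29 is not a QR.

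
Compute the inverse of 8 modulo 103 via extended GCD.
Extended GCD: 8(13) + 103(-1) = 1. So 8^(-1) ≡ 13 (mod 103). Verify: 8 × 13 = 104 ≡ 1 (mod 103)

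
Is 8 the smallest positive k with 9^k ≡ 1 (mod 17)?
Powers of 9 mod 17: 9^1≡9, 9^2≡13, 9^3≡15, 9^4≡16, 9^5≡8, 9^6≡4, 9^7≡2, 9^8≡1. First k with 9^k≡1 is k=8. Yes, ord_17(9) = 8.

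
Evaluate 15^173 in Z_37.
Using Fermat: 15^{36} ≡ 1 mod 37. 173 ≡ 29 mod 36. So 15^{173} ≡ 15^{29} ≡ 18 mod 37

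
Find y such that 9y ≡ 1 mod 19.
Since 19 is prime, by Fermat 9^(-1) ≡ 9^{17} ≡ 17 mod 19. Verify: 9 × 17 = 153 ≡ 1 mod 19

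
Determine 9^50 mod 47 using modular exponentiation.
Using Fermat: 9^{46} ≡ 1 mod 47. 50 ≡ 4 mod 46. So 9^{50} ≡ 9^{4} ≡ 28 mod 47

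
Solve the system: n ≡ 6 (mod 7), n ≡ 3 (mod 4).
M = 7 × 4 = 28. M₁ = 4, y₁ ≡ 2 (mod 7). M₂ = 7, y₂ ≡ 3 (mod 4). n = 6×4×2 + 3×7×3 ≡ 27 (mod 28)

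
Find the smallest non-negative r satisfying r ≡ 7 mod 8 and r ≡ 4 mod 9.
M = 8 × 9 = 72. M₁ = 9, y₁ ≡ 1 mod 8. M₂ = 8, y₂ ≡ 8 mod 9. r = 7×9×1 + 4×8×8 ≡ 31 mod 72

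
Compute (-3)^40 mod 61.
By repeated squaring (mod 61): (-3)^{1}≡58, (-3)^{2}≡9, (-3)^{4}≡20, (-3)^{8}≡34, (-3)^{16}≡58, (-3)^{32}≡9. Then (-3)^{40} = (-3)^{32+8} ≡ 9 × 34 ≡ 1 (mod 61)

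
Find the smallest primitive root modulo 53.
g = 2. For each prime q|52: 2^{26}≡52, 2^{4}≡16, none ≡ 1, so ord_53(2) = 52 and 2 is a primitive root.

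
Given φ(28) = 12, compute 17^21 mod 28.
By Euler: 17^{12} ≡ 1 mod 28 since gcd(17, 28) = 1. 21 = 1×12 + 9. So 17^{21} ≡ 17^{9} ≡ 13 mod 28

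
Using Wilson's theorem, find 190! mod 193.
(192)! = (190)! × (191) × (192) ≡ -1 (mod 193). So (190)! ≡ -1 × [(192)(191)]^(-1) ≡ 96 (mod 193)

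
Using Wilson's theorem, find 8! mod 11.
(10)! = (8)! × (9) × (10) ≡ -1 (mod 11). So (8)! ≡ -1 × [(10)(9)]^(-1) ≡ 5 (mod 11)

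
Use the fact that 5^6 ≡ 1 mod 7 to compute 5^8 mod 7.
By Fermat: 5^{6} ≡ 1 mod 7. So 5^{8} = 5^{6} · 5^{2} ≡ 5^{2} ≡ 4 mod 7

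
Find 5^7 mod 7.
Using Fermat: 5^{6} ≡ 1 mod 7. 7 ≡ 1 mod 6. So 5^{7} ≡ 5^{1} ≡ 5 mod 7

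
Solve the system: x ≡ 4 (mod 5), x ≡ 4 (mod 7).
M = 5 × 7 = 35. M₁ = 7, y₁ ≡ 3 (mod 5). M₂ = 5, y₂ ≡ 3 (mod 7). x = 4×7×3 + 4×5×3 ≡ 4 (mod 35)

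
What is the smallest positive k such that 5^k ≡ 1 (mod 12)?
Powers of 5 mod 12: 5^1≡5, 5^2≡1. ord_12(5) = 2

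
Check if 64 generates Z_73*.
64^{3} ≡ 1 mod 73 and 3 < 72, so ord_73(64) = 3 ≠ 72 and 64 is not a primitive root.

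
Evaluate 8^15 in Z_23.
By repeated squaring mod 23: 8^{1}≡8, 8^{2}≡18, 8^{4}≡2, 8^{8}≡4. Then 8^{15} = 8^{8+4+2+1} ≡ 4 × 2 × 18 × 8 ≡ 2 mod 23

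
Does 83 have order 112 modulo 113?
83^{14} ≡ 1 (mod 113) and 14 < 112, so ord_113(83) = 14 ≠ 112 and 83 is not a primitive root.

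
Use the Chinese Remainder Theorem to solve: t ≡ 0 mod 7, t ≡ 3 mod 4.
M = 7 × 4 = 28. M₁ = 4, y₁ ≡ 2 mod 7. M₂ = 7, y₂ ≡ 3 mod 4. t = 0×4×2 + 3×7×3 ≡ 7 mod 28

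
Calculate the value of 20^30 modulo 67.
By repeated squaring (mod 67): 20^{1}≡20, 20^{2}≡65, 20^{4}≡4, 20^{8}≡16, 20^{16}≡55. Then 20^{30} = 20^{16+8+4+2} ≡ 55 × 16 × 4 × 65 ≡ 62 (mod 67)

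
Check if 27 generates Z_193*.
27^{16} ≡ 1 (mod 193) and 16 < 192, so ord_193(27) = 16 ≠ 192 and 27 is not a primitive root.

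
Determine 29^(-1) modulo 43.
Since 43 is prime, by Fermat 29^(-1) ≡ 29^{41} ≡ 3 mod 43. Verify: 29 × 3 = 87 ≡ 1 mod 43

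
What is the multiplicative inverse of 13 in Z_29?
Since 29 is prime, by Fermat 13^(-1) ≡ 13^{27} ≡ 9 mod 29. Verify: 13 × 9 = 117 ≡ 1 mod 29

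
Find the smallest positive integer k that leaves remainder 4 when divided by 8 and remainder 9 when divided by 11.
M = 8 × 11 = 88. M₁ = 11, y₁ ≡ 3 (mod 8). M₂ = 8, y₂ ≡ 7 (mod 11). k = 4×11×3 + 9×8×7 ≡ 20 (mod 88)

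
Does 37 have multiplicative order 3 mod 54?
Powers of 37 mod 54: 37^1≡37, 37^2≡19, 37^3≡1. First k with 37^k≡1 is k=3. Yes, ord_54(37) = 3.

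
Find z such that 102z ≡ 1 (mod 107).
Since 107 is prime, by Fermat 102^(-1) ≡ 102^{105} ≡ 64 (mod 107). Verify: 102 × 64 = 6528 ≡ 1 (mod 107)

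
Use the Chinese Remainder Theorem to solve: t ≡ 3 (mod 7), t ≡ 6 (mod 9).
M = 7 × 9 = 63. M₁ = 9, y₁ ≡ 4 (mod 7). M₂ = 7, y₂ ≡ 4 (mod 9). t = 3×9×4 + 6×7×4 ≡ 24 (mod 63)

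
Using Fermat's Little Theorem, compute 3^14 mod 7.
By Fermat: 3^{6} ≡ 1 (mod 7). 14 = 2×6 + 2. So 3^{14} ≡ 3^{2} ≡ 2 (mod 7)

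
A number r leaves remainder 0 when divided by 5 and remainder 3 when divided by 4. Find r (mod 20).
M = 5 × 4 = 20. M₁ = 4, y₁ ≡ 4 (mod 5). M₂ = 5, y₂ ≡ 1 (mod 4). r = 0×4×4 + 3×5×1 ≡ 15 (mod 20)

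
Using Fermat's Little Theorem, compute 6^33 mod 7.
By Fermat: 6^{6} ≡ 1 (mod 7). 33 = 5×6 + 3. So 6^{33} ≡ 6^{3} ≡ 6 (mod 7)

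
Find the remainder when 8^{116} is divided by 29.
By Fermat: 8^{28} ≡ 1 mod 29. 116 = 4×28 + 4. So 8^{116} ≡ 8^{4} ≡ 7 mod 29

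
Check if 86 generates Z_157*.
86^{78} ≡ 1 (mod 157) and 78 < 156, so ord_157(86) = 78 ≠ 156 and 86 is not a primitive root.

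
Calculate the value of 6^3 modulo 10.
6^{3} = 216 ≡ 6 (mod 10)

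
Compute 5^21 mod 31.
By repeated squaring mod 31: 5^{1}≡5, 5^{2}≡25, 5^{4}≡5, 5^{8}≡25, 5^{16}≡5. Then 5^{21} = 5^{16+4+1} ≡ 5 × 5 × 5 ≡ 1 mod 31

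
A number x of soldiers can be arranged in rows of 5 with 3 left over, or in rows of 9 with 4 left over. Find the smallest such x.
M = 5 × 9 = 45. M₁ = 9, y₁ ≡ 4 mod 5. M₂ = 5, y₂ ≡ 2 mod 9. x = 3×9×4 + 4×5×2 ≡ 13 mod 45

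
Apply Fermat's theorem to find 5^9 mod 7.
By Fermat: 5^{6} ≡ 1 mod 7. So 5^{9} = 5^{6} · 5^{3} ≡ 5^{3} ≡ 6 mod 7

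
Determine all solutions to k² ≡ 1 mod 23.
The square roots of 1 mod 23 are 1 and 22. Verify: 1² = 1 ≡ 1 mod 23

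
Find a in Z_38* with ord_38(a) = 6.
27 has order 6 mod 38 since 27^{6} ≡ 1 (mod 38) and no smaller power works.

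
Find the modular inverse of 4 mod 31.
Since 31 is prime, by Fermat 4^(-1) ≡ 4^{29} ≡ 8 mod 31. Verify: 4 × 8 = 32 ≡ 1 mod 31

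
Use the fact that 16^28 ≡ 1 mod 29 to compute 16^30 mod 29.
By Fermat: 16^{28} ≡ 1 mod 29. So 16^{30} = 16^{28} · 16^{2} ≡ 16^{2} ≡ 24 mod 29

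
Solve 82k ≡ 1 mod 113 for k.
Since 113 is prime, by Fermat 82^(-1) ≡ 82^{111} ≡ 51 mod 113. Verify: 82 × 51 = 4182 ≡ 1 mod 113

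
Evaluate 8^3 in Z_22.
8^{3} = 512 ≡ 6 (mod 22)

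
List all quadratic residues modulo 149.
QRs mod 149: {1, 4, 5, 6, 7, 9, 16, 17, 19, 20, 22, 24, 25, 26, 28, 29, 30, 31, 33, 35, 36, 37, 39, 42, 45, 46, 47, 49, 53, 54, 61, 63, 64, 67, 68, 69, 73, 76, 80, 81, 82, 85, 86, 88, 95, 96, 100, 102, 103, 104, 107, 110, 112, 113, 114, 116, 118, 119, 120, 121, 123, 124, 125, 127, 129, 130, 132, 133, 140, 142, 143, 144, 145, 148}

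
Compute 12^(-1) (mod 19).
Since 19 is prime, by Fermat 12^(-1) ≡ 12^{17} ≡ 8 (mod 19). Verify: 12 × 8 = 96 ≡ 1 (mod 19)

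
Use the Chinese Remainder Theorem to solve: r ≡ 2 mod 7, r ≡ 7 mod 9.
M = 7 × 9 = 63. M₁ = 9, y₁ ≡ 4 mod 7. M₂ = 7, y₂ ≡ 4 mod 9. r = 2×9×4 + 7×7×4 ≡ 16 mod 63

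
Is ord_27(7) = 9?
Powers of 7 mod 27: 7^1≡7, 7^2≡22, 7^3≡19, 7^4≡25, 7^5≡13, 7^6≡10, 7^7≡16, 7^8≡4, 7^9≡1. First k with 7^k≡1 is k=9. Yes, ord_27(7) = 9.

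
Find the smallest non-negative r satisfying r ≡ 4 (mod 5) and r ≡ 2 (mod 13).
M = 5 × 13 = 65. M₁ = 13, y₁ ≡ 2 (mod 5). M₂ = 5, y₂ ≡ 8 (mod 13). r = 4×13×2 + 2×5×8 ≡ 54 (mod 65)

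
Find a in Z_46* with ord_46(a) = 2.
45 has order 2 mod 46 since 45^{2} ≡ 1 mod 46 and no smaller power works.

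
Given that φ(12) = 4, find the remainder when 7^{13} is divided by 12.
By Euler: 7^{4} ≡ 1 (mod 12) since gcd(7, 12) = 1. 13 = 3×4 + 1. So 7^{13} ≡ 7^{1} ≡ 7 (mod 12)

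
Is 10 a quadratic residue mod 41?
By Euler's criterion: 10^{20} ≡ 1 (mod 41). Since this equals 1, 10 is a QR.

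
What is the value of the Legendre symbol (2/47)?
(2/47) = 2^{23} mod 47 = 1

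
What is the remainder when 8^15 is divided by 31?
By repeated squaring mod 31: 8^{1}≡8, 8^{2}≡2, 8^{4}≡4, 8^{8}≡16. Then 8^{15} = 8^{8+4+2+1} ≡ 16 × 4 × 2 × 8 ≡ 1 mod 31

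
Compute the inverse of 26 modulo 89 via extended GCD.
Extended GCD: 26(24) + 89(-7) = 1. So 26^(-1) ≡ 24 (mod 89). Verify: 26 × 24 = 624 ≡ 1 (mod 89)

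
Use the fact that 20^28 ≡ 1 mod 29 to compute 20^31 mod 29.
By Fermat: 20^{28} ≡ 1 mod 29. So 20^{31} = 20^{28} · 20^{3} ≡ 20^{3} ≡ 25 mod 29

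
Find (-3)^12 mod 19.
By repeated squaring mod 19: (-3)^{1}≡16, (-3)^{2}≡9, (-3)^{4}≡5, (-3)^{8}≡6. Then (-3)^{12} = (-3)^{8+4} ≡ 6 × 5 ≡ 11 mod 19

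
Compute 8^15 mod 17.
By repeated squaring (mod 17): 8^{1}≡8, 8^{2}≡13, 8^{4}≡16, 8^{8}≡1. Then 8^{15} = 8^{8+4+2+1} ≡ 1 × 16 × 13 × 8 ≡ 15 (mod 17)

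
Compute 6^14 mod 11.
Using Fermat: 6^{10} ≡ 1 (mod 11). 14 ≡ 4 (mod 10). So 6^{14} ≡ 6^{4} ≡ 9 (mod 11)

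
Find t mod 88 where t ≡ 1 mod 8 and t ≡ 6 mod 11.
M = 8 × 11 = 88. M₁ = 11, y₁ ≡ 3 mod 8. M₂ = 8, y₂ ≡ 7 mod 11. t = 1×11×3 + 6×8×7 ≡ 17 mod 88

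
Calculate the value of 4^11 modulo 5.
Using Fermat: 4^{4} ≡ 1 (mod 5). 11 ≡ 3 (mod 4). So 4^{11} ≡ 4^{3} ≡ 4 (mod 5)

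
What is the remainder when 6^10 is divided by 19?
By repeated squaring (mod 19): 6^{1}≡6, 6^{2}≡17, 6^{4}≡4, 6^{8}≡16. Then 6^{10} = 6^{8+2} ≡ 16 × 17 ≡ 6 (mod 19)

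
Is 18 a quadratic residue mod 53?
By Euler's criterion: 18^{26} ≡ 52 (mod 53). Since this equals -1 (≡ 52), 18 is not a QR.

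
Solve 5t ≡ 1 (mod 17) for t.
Since 17 is prime, by Fermat 5^(-1) ≡ 5^{15} ≡ 7 (mod 17). Verify: 5 × 7 = 35 ≡ 1 (mod 17)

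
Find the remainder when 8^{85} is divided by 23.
By Fermat: 8^{22} ≡ 1 (mod 23). 85 = 3×22 + 19. So 8^{85} ≡ 8^{19} ≡ 4 (mod 23)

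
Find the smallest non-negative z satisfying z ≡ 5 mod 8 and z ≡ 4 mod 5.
M = 8 × 5 = 40. M₁ = 5, y₁ ≡ 5 mod 8. M₂ = 8, y₂ ≡ 2 mod 5. z = 5×5×5 + 4×8×2 ≡ 29 mod 40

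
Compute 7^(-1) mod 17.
Since 17 is prime, by Fermat 7^(-1) ≡ 7^{15} ≡ 5 mod 17. Verify: 7 × 5 = 35 ≡ 1 mod 17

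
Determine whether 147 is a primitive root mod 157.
147^{39} ≡ 1 (mod 157) and 39 < 156, so ord_157(147) = 39 ≠ 156 and 147 is not a primitive root.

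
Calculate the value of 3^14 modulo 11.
Using Fermat: 3^{10} ≡ 1 mod 11. 14 ≡ 4 mod 10. So 3^{14} ≡ 3^{4} ≡ 4 mod 11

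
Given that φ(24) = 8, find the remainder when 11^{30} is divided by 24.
By Euler: 11^{8} ≡ 1 mod 24 since gcd(11, 24) = 1. 30 = 3×8 + 6. So 11^{30} ≡ 11^{6} ≡ 1 mod 24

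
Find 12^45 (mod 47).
By repeated squaring (mod 47): 12^{1}≡12, 12^{2}≡3, 12^{4}≡9, 12^{8}≡34, 12^{16}≡28, 12^{32}≡32. Then 12^{45} = 12^{32+8+4+1} ≡ 32 × 34 × 9 × 12 ≡ 4 (mod 47)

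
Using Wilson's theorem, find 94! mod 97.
(96)! = (94)! × (95) × (96) ≡ -1 (mod 97). So (94)! ≡ -1 × [(96)(95)]^(-1) ≡ 48 (mod 97)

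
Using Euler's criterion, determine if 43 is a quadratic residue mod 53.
By Euler's criterion: 43^{26} ≡ 1 (mod 53). Since this equals 1, 43 is a QR.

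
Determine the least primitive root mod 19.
g = 2. Powers: [2, 4, 8, 16, 13, 7, 14, 9, 18, 17, ...] generates all 18 non-zero residues.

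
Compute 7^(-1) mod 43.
Since 43 is prime, by Fermat 7^(-1) ≡ 7^{41} ≡ 37 mod 43. Verify: 7 × 37 = 259 ≡ 1 mod 43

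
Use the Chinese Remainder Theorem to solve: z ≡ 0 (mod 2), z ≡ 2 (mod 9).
M = 2 × 9 = 18. M₁ = 9, y₁ ≡ 1 (mod 2). M₂ = 2, y₂ ≡ 5 (mod 9). z = 0×9×1 + 2×2×5 ≡ 2 (mod 18)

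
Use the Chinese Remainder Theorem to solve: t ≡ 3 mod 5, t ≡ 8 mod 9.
M = 5 × 9 = 45. M₁ = 9, y₁ ≡ 4 mod 5. M₂ = 5, y₂ ≡ 2 mod 9. t = 3×9×4 + 8×5×2 ≡ 8 mod 45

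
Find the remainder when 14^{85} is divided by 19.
By Fermat: 14^{18} ≡ 1 mod 19. 85 = 4×18 + 13. So 14^{85} ≡ 14^{13} ≡ 2 mod 19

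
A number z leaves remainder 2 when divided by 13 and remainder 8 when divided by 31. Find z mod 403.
M = 13 × 31 = 403. M₁ = 31, y₁ ≡ 8 mod 13. M₂ = 13, y₂ ≡ 12 mod 31. z = 2×31×8 + 8×13×12 ≡ 132 mod 403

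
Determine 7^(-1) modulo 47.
Since 47 is prime, by Fermat 7^(-1) ≡ 7^{45} ≡ 27 (mod 47). Verify: 7 × 27 = 189 ≡ 1 (mod 47)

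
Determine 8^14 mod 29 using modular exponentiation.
By repeated squaring mod 29: 8^{1}≡8, 8^{2}≡6, 8^{4}≡7, 8^{8}≡20. Then 8^{14} = 8^{8+4+2} ≡ 20 × 7 × 6 ≡ 28 mod 29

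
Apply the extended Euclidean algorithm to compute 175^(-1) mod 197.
Extended GCD: 175(-9) + 197(8) = 1. So 175^(-1) ≡ -9 ≡ 188 mod 197. Verify: 175 × 188 = 32900 ≡ 1 mod 197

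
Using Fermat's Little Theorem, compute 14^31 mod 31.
By Fermat: 14^{30} ≡ 1 mod 31. So 14^{31} = 14^{30} · 14^{1} ≡ 14^{1} ≡ 14 mod 31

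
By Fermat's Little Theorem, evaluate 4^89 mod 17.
By Fermat: 4^{16} ≡ 1 mod 17. 89 = 5×16 + 9. So 4^{89} ≡ 4^{9} ≡ 4 mod 17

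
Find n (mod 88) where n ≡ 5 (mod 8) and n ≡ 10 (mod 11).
M = 8 × 11 = 88. M₁ = 11, y₁ ≡ 3 (mod 8). M₂ = 8, y₂ ≡ 7 (mod 11). n = 5×11×3 + 10×8×7 ≡ 21 (mod 88)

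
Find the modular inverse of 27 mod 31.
Since 31 is prime, by Fermat 27^(-1) ≡ 27^{29} ≡ 23 mod 31. Verify: 27 × 23 = 621 ≡ 1 mod 31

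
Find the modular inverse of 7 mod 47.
Since 47 is prime, by Fermat 7^(-1) ≡ 7^{45} ≡ 27 mod 47. Verify: 7 × 27 = 189 ≡ 1 mod 47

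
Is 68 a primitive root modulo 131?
68^{26} ≡ 1 (mod 131) and 26 < 130, so ord_131(68) = 26 ≠ 130 and 68 is not a primitive root.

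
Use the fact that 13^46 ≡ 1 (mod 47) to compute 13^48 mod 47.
By Fermat: 13^{46} ≡ 1 (mod 47). So 13^{48} = 13^{46} · 13^{2} ≡ 13^{2} ≡ 28 (mod 47)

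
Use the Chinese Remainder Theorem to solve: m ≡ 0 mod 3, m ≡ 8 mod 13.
M = 3 × 13 = 39. M₁ = 13, y₁ ≡ 1 mod 3. M₂ = 3, y₂ ≡ 9 mod 13. m = 0×13×1 + 8×3×9 ≡ 21 mod 39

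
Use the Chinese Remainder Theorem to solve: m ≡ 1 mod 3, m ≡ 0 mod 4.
M = 3 × 4 = 12. M₁ = 4, y₁ ≡ 1 mod 3. M₂ = 3, y₂ ≡ 3 mod 4. m = 1×4×1 + 0×3×3 ≡ 4 mod 12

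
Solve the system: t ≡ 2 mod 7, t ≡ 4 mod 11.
M = 7 × 11 = 77. M₁ = 11, y₁ ≡ 2 mod 7. M₂ = 7, y₂ ≡ 8 mod 11. t = 2×11×2 + 4×7×8 ≡ 37 mod 77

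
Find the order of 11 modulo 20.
Powers of 11 mod 20: 11^1≡11, 11^2≡1. ord_20(11) = 2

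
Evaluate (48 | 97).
(48/97) = 48^{48} mod 97 = 1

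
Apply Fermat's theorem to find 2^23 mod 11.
By Fermat: 2^{10} ≡ 1 mod 11. 23 = 2×10 + 3. So 2^{23} ≡ 2^{3} ≡ 8 mod 11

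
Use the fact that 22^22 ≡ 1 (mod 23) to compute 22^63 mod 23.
By Fermat: 22^{22} ≡ 1 (mod 23). 63 = 2×22 + 19. So 22^{63} ≡ 22^{19} ≡ 22 (mod 23)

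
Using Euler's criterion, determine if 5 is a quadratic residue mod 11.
By Euler's criterion: 5^{5} ≡ 1 (mod 11). Since this equals 1, 5 is a QR.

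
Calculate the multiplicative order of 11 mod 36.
Powers of 11 mod 36: 11^1≡11, 11^2≡13, 11^3≡35, 11^4≡25, 11^5≡23, 11^6≡1. ord_36(11) = 6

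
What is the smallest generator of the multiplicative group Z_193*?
g = 5. For each prime q|192: 5^{96}≡192, 5^{64}≡84, none ≡ 1, so ord_193(5) = 192 and 5 is a primitive root.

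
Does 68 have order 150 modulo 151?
68^{25} ≡ 1 (mod 151) and 25 < 150, so ord_151(68) = 25 ≠ 150 and 68 is not a primitive root.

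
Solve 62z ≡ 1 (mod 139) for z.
Since 139 is prime, by Fermat 62^(-1) ≡ 62^{137} ≡ 74 (mod 139). Verify: 62 × 74 = 4588 ≡ 1 (mod 139)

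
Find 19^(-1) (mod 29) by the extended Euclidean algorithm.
Extended GCD: 19(-3) + 29(2) = 1. So 19^(-1) ≡ -3 ≡ 26 (mod 29). Verify: 19 × 26 = 494 ≡ 1 (mod 29)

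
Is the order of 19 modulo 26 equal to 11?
Powers of 19 mod 26: 19^1≡19, 19^2≡23, 19^3≡21, 19^4≡9, 19^5≡15, 19^6≡25, 19^7≡7, 19^8≡3, 19^9≡5, 19^10≡17, 19^11≡11, 19^12≡1. 19^11≡11≢1, so ord ≠ 11. No, the actual order is 12.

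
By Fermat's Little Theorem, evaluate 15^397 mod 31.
By Fermat: 15^{30} ≡ 1 mod 31. 397 ≡ 7 mod 30. So 15^{397} ≡ 15^{7} ≡ 23 mod 31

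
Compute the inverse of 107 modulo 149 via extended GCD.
Extended GCD: 107(39) + 149(-28) = 1. So 107^(-1) ≡ 39 (mod 149). Verify: 107 × 39 = 4173 ≡ 1 (mod 149)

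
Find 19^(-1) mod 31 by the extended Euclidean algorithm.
Extended GCD: 19(-13) + 31(8) = 1. So 19^(-1) ≡ -13 ≡ 18 mod 31. Verify: 19 × 18 = 342 ≡ 1 mod 31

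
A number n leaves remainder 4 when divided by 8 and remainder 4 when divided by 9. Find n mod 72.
M = 8 × 9 = 72. M₁ = 9, y₁ ≡ 1 mod 8. M₂ = 8, y₂ ≡ 8 mod 9. n = 4×9×1 + 4×8×8 ≡ 4 mod 72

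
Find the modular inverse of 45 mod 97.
Since 97 is prime, by Fermat 45^(-1) ≡ 45^{95} ≡ 69 mod 97. Verify: 45 × 69 = 3105 ≡ 1 mod 97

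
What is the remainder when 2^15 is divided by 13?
Using Fermat: 2^{12} ≡ 1 mod 13. 15 ≡ 3 mod 12. So 2^{15} ≡ 2^{3} ≡ 8 mod 13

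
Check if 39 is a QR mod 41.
By Euler's criterion: 39^{20} ≡ 1 (mod 41). Since this equals 1, 39 is a QR.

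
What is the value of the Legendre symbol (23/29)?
(23/29) = 23^{14} mod 29 = 1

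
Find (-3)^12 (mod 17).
By repeated squaring (mod 17): (-3)^{1}≡14, (-3)^{2}≡9, (-3)^{4}≡13, (-3)^{8}≡16. Then (-3)^{12} = (-3)^{8+4} ≡ 16 × 13 ≡ 4 (mod 17)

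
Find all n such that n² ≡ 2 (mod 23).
The square roots of 2 mod 23 are 18 and 5. Verify: 18² = 324 ≡ 2 (mod 23)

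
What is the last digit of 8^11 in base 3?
Using Fermat: 8^{2} ≡ 1 (mod 3). 11 ≡ 1 (mod 2). So 8^{11} ≡ 8^{1} ≡ 2 (mod 3)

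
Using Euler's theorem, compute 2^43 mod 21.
By Euler: 2^{12} ≡ 1 (mod 21) since gcd(2, 21) = 1. 43 = 3×12 + 7. So 2^{43} ≡ 2^{7} ≡ 2 (mod 21)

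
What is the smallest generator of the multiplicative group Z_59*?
g = 2. For each prime q|58: 2^{29}≡58, 2^{2}≡4, none ≡ 1, so ord_59(2) = 58 and 2 is a primitive root.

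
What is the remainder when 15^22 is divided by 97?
By repeated squaring mod 97: 15^{1}≡15, 15^{2}≡31, 15^{4}≡88, 15^{8}≡81, 15^{16}≡62. Then 15^{22} = 15^{16+4+2} ≡ 62 × 88 × 31 ≡ 65 mod 97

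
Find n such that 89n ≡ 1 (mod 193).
Since 193 is prime, by Fermat 89^(-1) ≡ 89^{191} ≡ 180 (mod 193). Verify: 89 × 180 = 16020 ≡ 1 (mod 193)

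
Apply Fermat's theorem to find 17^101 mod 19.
By Fermat: 17^{18} ≡ 1 mod 19. 101 = 5×18 + 11. So 17^{101} ≡ 17^{11} ≡ 4 mod 19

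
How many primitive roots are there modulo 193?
A prime p has φ(p-1) primitive roots; here φ(192) = 64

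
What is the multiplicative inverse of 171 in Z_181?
Since 181 is prime, by Fermat 171^(-1) ≡ 171^{179} ≡ 18 (mod 181). Verify: 171 × 18 = 3078 ≡ 1 (mod 181)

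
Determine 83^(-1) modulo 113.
Since 113 is prime, by Fermat 83^(-1) ≡ 83^{111} ≡ 64 mod 113. Verify: 83 × 64 = 5312 ≡ 1 mod 113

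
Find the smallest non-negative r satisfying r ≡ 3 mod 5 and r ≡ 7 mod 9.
M = 5 × 9 = 45. M₁ = 9, y₁ ≡ 4 mod 5. M₂ = 5, y₂ ≡ 2 mod 9. r = 3×9×4 + 7×5×2 ≡ 43 mod 45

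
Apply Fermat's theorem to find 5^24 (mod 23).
By Fermat: 5^{22} ≡ 1 (mod 23). So 5^{24} = 5^{22} · 5^{2} ≡ 5^{2} ≡ 2 (mod 23)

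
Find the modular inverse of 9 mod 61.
Since 61 is prime, by Fermat 9^(-1) ≡ 9^{59} ≡ 34 (mod 61). Verify: 9 × 34 = 306 ≡ 1 (mod 61)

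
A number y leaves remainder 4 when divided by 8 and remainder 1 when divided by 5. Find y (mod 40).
M = 8 × 5 = 40. M₁ = 5, y₁ ≡ 5 (mod 8). M₂ = 8, y₂ ≡ 2 (mod 5). y = 4×5×5 + 1×8×2 ≡ 36 (mod 40)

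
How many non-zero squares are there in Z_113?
For prime 113, there are (p-1)/2 = (113-1)/2 = 56 quadratic residues (excluding 0).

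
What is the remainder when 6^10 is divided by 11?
Using Fermat: 6^{10} ≡ 1 (mod 11). 10 ≡ 0 (mod 10). So 6^{10} ≡ 6^{0} ≡ 1 (mod 11)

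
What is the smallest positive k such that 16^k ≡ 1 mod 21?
Powers of 16 mod 21: 16^1≡16, 16^2≡4, 16^3≡1. So the order of 16 is 3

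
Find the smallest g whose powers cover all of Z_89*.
g = 3. For each prime q|88: 3^{44}≡88, 3^{8}≡64, none ≡ 1, so ord_89(3) = 88 and 3 is a primitive root.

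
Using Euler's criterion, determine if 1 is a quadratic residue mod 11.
By Euler's criterion: 1^{5} ≡ 1 mod 11. Since this equals 1, 1 is a QR.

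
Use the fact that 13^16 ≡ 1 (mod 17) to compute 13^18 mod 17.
By Fermat: 13^{16} ≡ 1 (mod 17). So 13^{18} = 13^{16} · 13^{2} ≡ 13^{2} ≡ 16 (mod 17)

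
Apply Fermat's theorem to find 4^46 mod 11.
By Fermat: 4^{10} ≡ 1 mod 11. 46 = 4×10 + 6. So 4^{46} ≡ 4^{6} ≡ 4 mod 11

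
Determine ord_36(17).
Powers of 17 mod 36: 17^1≡17, 17^2≡1. ord_36(17) = 2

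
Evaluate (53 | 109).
(53/109) = 53^{54} mod 109 = -1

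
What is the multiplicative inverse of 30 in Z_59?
Since 59 is prime, by Fermat 30^(-1) ≡ 30^{57} ≡ 2 (mod 59). Verify: 30 × 2 = 60 ≡ 1 (mod 59)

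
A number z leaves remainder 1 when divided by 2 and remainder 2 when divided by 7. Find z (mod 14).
M = 2 × 7 = 14. M₁ = 7, y₁ ≡ 1 (mod 2). M₂ = 2, y₂ ≡ 4 (mod 7). z = 1×7×1 + 2×2×4 ≡ 9 (mod 14)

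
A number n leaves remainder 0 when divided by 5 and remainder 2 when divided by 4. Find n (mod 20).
M = 5 × 4 = 20. M₁ = 4, y₁ ≡ 4 (mod 5). M₂ = 5, y₂ ≡ 1 (mod 4). n = 0×4×4 + 2×5×1 ≡ 10 (mod 20)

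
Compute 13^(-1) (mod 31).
Since 31 is prime, by Fermat 13^(-1) ≡ 13^{29} ≡ 12 (mod 31). Verify: 13 × 12 = 156 ≡ 1 (mod 31)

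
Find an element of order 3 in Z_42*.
25 has order 3 mod 42 since 25^{3} ≡ 1 (mod 42) and no smaller power works.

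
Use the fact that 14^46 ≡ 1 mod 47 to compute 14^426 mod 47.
By Fermat: 14^{46} ≡ 1 mod 47. 426 ≡ 12 mod 46. So 14^{426} ≡ 14^{12} ≡ 25 mod 47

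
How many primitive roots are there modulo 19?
There are φ(19-1) = φ(18) = 6 primitive roots modulo 19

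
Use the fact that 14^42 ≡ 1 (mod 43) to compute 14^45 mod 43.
By Fermat: 14^{42} ≡ 1 (mod 43). So 14^{45} = 14^{42} · 14^{3} ≡ 14^{3} ≡ 35 (mod 43)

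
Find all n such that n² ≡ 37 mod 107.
The square roots of 37 mod 107 are 12 and 95. Verify: 12² = 144 ≡ 37 mod 107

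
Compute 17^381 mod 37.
Using Fermat: 17^{36} ≡ 1 mod 37. 381 ≡ 21 mod 36. So 17^{381} ≡ 17^{21} ≡ 8 mod 37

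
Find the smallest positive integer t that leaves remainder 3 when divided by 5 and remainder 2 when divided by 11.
M = 5 × 11 = 55. M₁ = 11, y₁ ≡ 1 (mod 5). M₂ = 5, y₂ ≡ 9 (mod 11). t = 3×11×1 + 2×5×9 ≡ 13 (mod 55)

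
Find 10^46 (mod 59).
By repeated squaring (mod 59): 10^{1}≡10, 10^{2}≡41, 10^{4}≡29, 10^{8}≡15, 10^{16}≡48, 10^{32}≡3. Then 10^{46} = 10^{32+8+4+2} ≡ 3 × 15 × 29 × 41 ≡ 51 (mod 59)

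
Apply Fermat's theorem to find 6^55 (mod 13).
By Fermat: 6^{12} ≡ 1 (mod 13). 55 = 4×12 + 7. So 6^{55} ≡ 6^{7} ≡ 7 (mod 13)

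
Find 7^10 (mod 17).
By repeated squaring (mod 17): 7^{1}≡7, 7^{2}≡15, 7^{4}≡4, 7^{8}≡16. Then 7^{10} = 7^{8+2} ≡ 16 × 15 ≡ 2 (mod 17)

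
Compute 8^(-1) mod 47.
Since 47 is prime, by Fermat 8^(-1) ≡ 8^{45} ≡ 6 mod 47. Verify: 8 × 6 = 48 ≡ 1 mod 47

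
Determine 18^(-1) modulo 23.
Since 23 is prime, by Fermat 18^(-1) ≡ 18^{21} ≡ 9 mod 23. Verify: 18 × 9 = 162 ≡ 1 mod 23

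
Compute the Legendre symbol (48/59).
(48/59) = 48^{29} mod 59 = 1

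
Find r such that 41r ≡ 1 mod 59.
Since 59 is prime, by Fermat 41^(-1) ≡ 41^{57} ≡ 36 mod 59. Verify: 41 × 36 = 1476 ≡ 1 mod 59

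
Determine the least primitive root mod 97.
g = 5. For each prime q|96: 5^{48}≡96, 5^{32}≡35, none ≡ 1, so ord_97(5) = 96 and 5 is a primitive root.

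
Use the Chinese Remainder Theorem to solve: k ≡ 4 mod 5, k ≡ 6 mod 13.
M = 5 × 13 = 65. M₁ = 13, y₁ ≡ 2 mod 5. M₂ = 5, y₂ ≡ 8 mod 13. k = 4×13×2 + 6×5×8 ≡ 19 mod 65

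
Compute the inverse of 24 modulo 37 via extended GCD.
Extended GCD: 24(17) + 37(-11) = 1. So 24^(-1) ≡ 17 (mod 37). Verify: 24 × 17 = 408 ≡ 1 (mod 37)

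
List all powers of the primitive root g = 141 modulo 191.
141^1, 141^2, ..., 141^{190} mod 191: [141, 17, 105, 98, 66, 138, 167, 54, 165, 154, 131, 135, 126, 3, 41, 51, 124, 103, 7, 32, 119, 162, 113, 80, 11, 23, 187, 9, 123, 153, 181, 118, 21, 96, 166, 104, 148, 49, 33, 69, 179, 27, 178, 77, 161, 163, 63, 97, 116, 121, 62, 147, 99, 16, 155, 81, 152, 40, 101, 107, 189, 100, 157, 172, 186, 59, 106, 48, 83, 52, 74, 120, 112, 130, 185, 109, 89, 134, 176, 177, 127, 144, 58, 156, 31, 169, 145, 8, 173, 136, 76, 20, 146, 149, 190, 50, 174, 86, 93, 125, 53, 24, 137, 26, 37, 60, 56, 65, 188, 150, 140, 67, 88, 184, 159, 72, 29, 78, 111, 180, 168, 4, 182, 68, 38, 10, 73, 170, 95, 25, 87, 43, 142, 158, 122, 12, 164, 13, 114, 30, 28, 128, 94, 75, 70, 129, 44, 92, 175, 36, 110, 39, 151, 90, 84, 2, 91, 34, 19, 5, 132, 85, 143, 108, 139, 117, 71, 79, 61, 6, 82, 102, 57, 15, 14, 64, 47, 133, 35, 160, 22, 46, 183, 18, 55, 115, 171, 45, 42, 1]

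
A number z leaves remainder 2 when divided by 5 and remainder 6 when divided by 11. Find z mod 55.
M = 5 × 11 = 55. M₁ = 11, y₁ ≡ 1 mod 5. M₂ = 5, y₂ ≡ 9 mod 11. z = 2×11×1 + 6×5×9 ≡ 17 mod 55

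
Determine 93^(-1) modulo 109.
Since 109 is prime, by Fermat 93^(-1) ≡ 93^{107} ≡ 34 mod 109. Verify: 93 × 34 = 3162 ≡ 1 mod 109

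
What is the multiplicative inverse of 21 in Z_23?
Since 23 is prime, by Fermat 21^(-1) ≡ 21^{21} ≡ 11 (mod 23). Verify: 21 × 11 = 231 ≡ 1 (mod 23)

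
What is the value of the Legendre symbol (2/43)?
(2/43) = 2^{21} mod 43 = -1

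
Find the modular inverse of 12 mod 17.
Since 17 is prime, by Fermat 12^(-1) ≡ 12^{15} ≡ 10 (mod 17). Verify: 12 × 10 = 120 ≡ 1 (mod 17)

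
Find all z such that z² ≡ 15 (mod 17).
The square roots of 15 mod 17 are 7 and 10. Verify: 7² = 49 ≡ 15 (mod 17)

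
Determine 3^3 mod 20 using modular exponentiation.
3^{3} = 27 ≡ 7 mod 20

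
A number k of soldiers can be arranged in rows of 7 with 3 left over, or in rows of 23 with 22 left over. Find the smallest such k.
M = 7 × 23 = 161. M₁ = 23, y₁ ≡ 4 (mod 7). M₂ = 7, y₂ ≡ 10 (mod 23). k = 3×23×4 + 22×7×10 ≡ 45 (mod 161)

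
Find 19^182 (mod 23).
Using Fermat: 19^{22} ≡ 1 (mod 23). 182 ≡ 6 (mod 22). So 19^{182} ≡ 19^{6} ≡ 2 (mod 23)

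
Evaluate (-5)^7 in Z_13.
By repeated squaring mod 13: (-5)^{1}≡8, (-5)^{2}≡12, (-5)^{4}≡1. Then (-5)^{7} = (-5)^{4+2+1} ≡ 1 × 12 × 8 ≡ 5 mod 13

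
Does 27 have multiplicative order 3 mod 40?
Powers of 27 mod 40: 27^1≡27, 27^2≡9, 27^3≡3, 27^4≡1. 27^3≡3≢1, so ord ≠ 3. No, the actual order is 4.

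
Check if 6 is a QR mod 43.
By Euler's criterion: 6^{21} ≡ 1 (mod 43). Since this equals 1, 6 is a QR.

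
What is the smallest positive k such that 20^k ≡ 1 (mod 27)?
Powers of 20 mod 27: 20^1≡20, 20^2≡22, 20^3≡8, 20^4≡25, 20^5≡14, 20^6≡10, 20^7≡11, 20^8≡4, 20^9≡26, 20^10≡7, 20^11≡5, 20^12≡19, 20^13≡2, 20^14≡13, 20^15≡17, 20^16≡16, 20^17≡23, 20^18≡1. ord_27(20) = 18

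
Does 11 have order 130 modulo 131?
11^{65} ≡ 1 (mod 131) and 65 < 130, so ord_131(11) = 65 ≠ 130 and 11 is not a primitive root.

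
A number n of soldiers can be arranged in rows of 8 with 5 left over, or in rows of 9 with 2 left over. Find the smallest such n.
M = 8 × 9 = 72. M₁ = 9, y₁ ≡ 1 (mod 8). M₂ = 8, y₂ ≡ 8 (mod 9). n = 5×9×1 + 2×8×8 ≡ 29 (mod 72)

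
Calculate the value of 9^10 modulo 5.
Using Fermat: 9^{4} ≡ 1 (mod 5). 10 ≡ 2 (mod 4). So 9^{10} ≡ 9^{2} ≡ 1 (mod 5)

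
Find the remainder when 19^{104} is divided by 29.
By Fermat: 19^{28} ≡ 1 mod 29. 104 = 3×28 + 20. So 19^{104} ≡ 19^{20} ≡ 7 mod 29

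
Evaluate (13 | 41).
(13/41) = 13^{20} mod 41 = -1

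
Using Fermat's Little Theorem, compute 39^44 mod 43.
By Fermat: 39^{42} ≡ 1 mod 43. So 39^{44} = 39^{42} · 39^{2} ≡ 39^{2} ≡ 16 mod 43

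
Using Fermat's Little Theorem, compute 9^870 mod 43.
By Fermat: 9^{42} ≡ 1 (mod 43). 870 ≡ 30 (mod 42). So 9^{870} ≡ 9^{30} ≡ 35 (mod 43)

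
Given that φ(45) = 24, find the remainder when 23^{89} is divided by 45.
By Euler: 23^{24} ≡ 1 (mod 45) since gcd(23, 45) = 1. 89 = 3×24 + 17. So 23^{89} ≡ 23^{17} ≡ 38 (mod 45)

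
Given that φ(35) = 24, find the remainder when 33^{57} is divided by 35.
By Euler: 33^{24} ≡ 1 mod 35 since gcd(33, 35) = 1. 57 = 2×24 + 9. So 33^{57} ≡ 33^{9} ≡ 13 mod 35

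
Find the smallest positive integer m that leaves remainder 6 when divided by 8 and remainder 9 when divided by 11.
M = 8 × 11 = 88. M₁ = 11, y₁ ≡ 3 (mod 8). M₂ = 8, y₂ ≡ 7 (mod 11). m = 6×11×3 + 9×8×7 ≡ 86 (mod 88)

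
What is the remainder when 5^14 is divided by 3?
Using Fermat: 5^{2} ≡ 1 mod 3. 14 ≡ 0 mod 2. So 5^{14} ≡ 5^{0} ≡ 1 mod 3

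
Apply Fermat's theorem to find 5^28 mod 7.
By Fermat: 5^{6} ≡ 1 mod 7. 28 = 4×6 + 4. So 5^{28} ≡ 5^{4} ≡ 2 mod 7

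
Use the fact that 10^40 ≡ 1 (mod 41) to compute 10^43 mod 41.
By Fermat: 10^{40} ≡ 1 (mod 41). So 10^{43} = 10^{40} · 10^{3} ≡ 10^{3} ≡ 16 (mod 41)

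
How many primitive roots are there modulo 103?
A prime p has φ(p-1) primitive roots; here φ(102) = 32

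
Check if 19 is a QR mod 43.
By Euler's criterion: 19^{21} ≡ 42 mod 43. Since this equals -1 (≡ 42), 19 is not a QR.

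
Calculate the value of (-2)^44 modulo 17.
Using Fermat: (-2)^{16} ≡ 1 mod 17. 44 ≡ 12 mod 16. So (-2)^{44} ≡ (-2)^{12} ≡ 16 mod 17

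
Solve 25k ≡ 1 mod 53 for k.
Since 53 is prime, by Fermat 25^(-1) ≡ 25^{51} ≡ 17 mod 53. Verify: 25 × 17 = 425 ≡ 1 mod 53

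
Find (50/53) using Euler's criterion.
(50/53) = 50^{26} mod 53 = -1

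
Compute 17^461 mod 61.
Using Fermat: 17^{60} ≡ 1 (mod 61). 461 ≡ 41 (mod 60). So 17^{461} ≡ 17^{41} ≡ 6 (mod 61)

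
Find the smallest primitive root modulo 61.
g = 2. Powers: [2, 4, 8, 16, 32, 3, 6, 12, 24, 48, ...] generates all 60 non-zero residues.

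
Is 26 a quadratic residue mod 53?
By Euler's criterion: 26^{26} ≡ 52 mod 53. Since this equals -1 (≡ 52), 26 is not a QR.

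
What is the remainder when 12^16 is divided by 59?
By repeated squaring mod 59: 12^{1}≡12, 12^{2}≡26, 12^{4}≡27, 12^{8}≡21, 12^{16}≡28. So 12^{16} ≡ 28 mod 59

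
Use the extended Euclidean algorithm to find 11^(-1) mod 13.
Extended GCD: 11(6) + 13(-5) = 1. So 11^(-1) ≡ 6 (mod 13). Verify: 11 × 6 = 66 ≡ 1 (mod 13)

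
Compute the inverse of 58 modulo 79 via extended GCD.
Extended GCD: 58(15) + 79(-11) = 1. So 58^(-1) ≡ 15 mod 79. Verify: 58 × 15 = 870 ≡ 1 mod 79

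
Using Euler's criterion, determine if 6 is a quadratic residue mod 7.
By Euler's criterion: 6^{3} ≡ 6 mod 7. Since this equals -1 (≡ 6), 6 is not a QR.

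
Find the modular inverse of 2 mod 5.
Since 5 is prime, by Fermat 2^(-1) ≡ 2^{3} ≡ 3 mod 5. Verify: 2 × 3 = 6 ≡ 1 mod 5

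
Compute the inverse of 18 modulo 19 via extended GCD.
Extended GCD: 18(-1) + 19(1) = 1. So 18^(-1) ≡ -1 ≡ 18 (mod 19). Verify: 18 × 18 = 324 ≡ 1 (mod 19)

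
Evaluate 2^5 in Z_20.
By repeated squaring mod 20: 2^{1}≡2, 2^{2}≡4, 2^{4}≡16. Then 2^{5} = 2^{4+1} ≡ 16 × 2 ≡ 12 mod 20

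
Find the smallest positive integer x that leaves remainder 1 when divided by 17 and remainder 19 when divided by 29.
M = 17 × 29 = 493. M₁ = 29, y₁ ≡ 10 (mod 17). M₂ = 17, y₂ ≡ 12 (mod 29). x = 1×29×10 + 19×17×12 ≡ 222 (mod 493)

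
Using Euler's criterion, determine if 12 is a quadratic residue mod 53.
By Euler's criterion: 12^{26} ≡ 52 mod 53. Since this equals -1 (≡ 52), 12 is not a QR.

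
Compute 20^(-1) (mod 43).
Since 43 is prime, by Fermat 20^(-1) ≡ 20^{41} ≡ 28 (mod 43). Verify: 20 × 28 = 560 ≡ 1 (mod 43)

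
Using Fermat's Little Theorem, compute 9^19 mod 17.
By Fermat: 9^{16} ≡ 1 (mod 17). So 9^{19} = 9^{16} · 9^{3} ≡ 9^{3} ≡ 15 (mod 17)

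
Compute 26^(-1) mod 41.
Since 41 is prime, by Fermat 26^(-1) ≡ 26^{39} ≡ 30 mod 41. Verify: 26 × 30 = 780 ≡ 1 mod 41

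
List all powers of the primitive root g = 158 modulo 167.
158^1, 158^2, ..., 158^{166} mod 167: [158, 81, 106, 48, 69, 47, 78, 133, 139, 85, 70, 38, 159, 72, 20, 154, 117, 116, 125, 44, 105, 57, 155, 108, 30, 64, 92, 7, 104, 66, 74, 2, 149, 162, 45, 96, 138, 94, 156, 99, 111, 3, 140, 76, 151, 144, 40, 141, 67, 65, 83, 88, 43, 114, 143, 49, 60, 128, 17, 14, 41, 132, 148, 4, 131, 157, 90, 25, 109, 21, 145, 31, 55, 6, 113, 152, 135, 121, 80, 115, 134, 130, 166, 9, 86, 61, 119, 98, 120, 89, 34, 28, 82, 97, 129, 8, 95, 147, 13, 50, 51, 42, 123, 62, 110, 12, 59, 137, 103, 75, 160, 63, 101, 93, 165, 18, 5, 122, 71, 29, 73, 11, 68, 56, 164, 27, 91, 16, 23, 127, 26, 100, 102, 84, 79, 124, 53, 24, 118, 107, 39, 150, 153, 126, 35, 19, 163, 36, 10, 77, 142, 58, 146, 22, 136, 112, 161, 54, 15, 32, 46, 87, 52, 33, 37, 1]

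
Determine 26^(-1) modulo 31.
Since 31 is prime, by Fermat 26^(-1) ≡ 26^{29} ≡ 6 mod 31. Verify: 26 × 6 = 156 ≡ 1 mod 31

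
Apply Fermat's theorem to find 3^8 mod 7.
By Fermat: 3^{6} ≡ 1 mod 7. So 3^{8} = 3^{6} · 3^{2} ≡ 3^{2} ≡ 2 mod 7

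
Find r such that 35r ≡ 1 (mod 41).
Since 41 is prime, by Fermat 35^(-1) ≡ 35^{39} ≡ 34 (mod 41). Verify: 35 × 34 = 1190 ≡ 1 (mod 41)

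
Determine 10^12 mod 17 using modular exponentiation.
By repeated squaring mod 17: 10^{1}≡10, 10^{2}≡15, 10^{4}≡4, 10^{8}≡16. Then 10^{12} = 10^{8+4} ≡ 16 × 4 ≡ 13 mod 17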